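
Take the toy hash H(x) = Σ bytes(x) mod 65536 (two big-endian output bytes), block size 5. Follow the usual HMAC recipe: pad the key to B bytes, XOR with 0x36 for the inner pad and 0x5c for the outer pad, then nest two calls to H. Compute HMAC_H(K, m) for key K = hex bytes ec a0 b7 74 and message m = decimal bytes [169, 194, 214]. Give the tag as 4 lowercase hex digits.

03c9

Key hex bytes ec a0 b7 74 is 4 bytes ≤ B = 5; zero-pad to 5 bytes: K' = ec a0 b7 74 00.
K' ⊕ ipad = da 96 81 42 36.  K' ⊕ opad = b0 fc eb 28 5c.
Inner input = (K'⊕ipad) ∥ m = da 96 81 42 36 ∥ a9 c2 d6.
Inner hash: sum = 218+150+129+66+54+169+194+214 = 1194 → 04 aa.
Outer input = (K'⊕opad) ∥ inner = b0 fc eb 28 5c ∥ 04 aa.
Outer hash (tag): sum = 176+252+235+40+92+4+170 = 969 → 03 c9.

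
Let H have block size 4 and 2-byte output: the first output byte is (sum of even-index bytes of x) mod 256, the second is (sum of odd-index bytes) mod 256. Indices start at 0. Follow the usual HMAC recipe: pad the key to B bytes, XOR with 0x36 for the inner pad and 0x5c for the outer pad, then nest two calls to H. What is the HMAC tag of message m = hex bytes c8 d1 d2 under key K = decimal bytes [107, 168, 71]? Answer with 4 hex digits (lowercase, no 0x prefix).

baf5

Key decimal bytes [107, 168, 71] = 6b a8 47 is 3 bytes ≤ B = 4; zero-pad to 4 bytes: K' = 6b a8 47 00.
K' ⊕ ipad = 5d 9e 71 36.  K' ⊕ opad = 37 f4 1b 5c.
Inner input = (K'⊕ipad) ∥ m = 5d 9e 71 36 ∥ c8 d1 d2.
Inner hash: even-index sum = 616 mod 256 = 104; odd-index sum = 421 mod 256 = 165 → 68 a5.
Outer input = (K'⊕opad) ∥ inner = 37 f4 1b 5c ∥ 68 a5.
Outer hash (tag): even-index sum = 186 mod 256 = 186; odd-index sum = 501 mod 256 = 245 → ba f5.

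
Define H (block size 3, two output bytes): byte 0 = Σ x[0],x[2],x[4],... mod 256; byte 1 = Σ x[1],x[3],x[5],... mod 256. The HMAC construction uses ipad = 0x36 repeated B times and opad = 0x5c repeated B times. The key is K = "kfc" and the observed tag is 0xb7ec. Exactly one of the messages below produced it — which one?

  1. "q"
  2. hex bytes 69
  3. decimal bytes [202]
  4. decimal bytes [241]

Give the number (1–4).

4

Key "kfc" = 6b 66 63 is exactly B = 3 bytes: K' = 6b 66 63.
K' ⊕ ipad = 5d 50 55; K' ⊕ opad = 37 3a 3f.
m1: inner = H(5d 50 55 71) = b2 c1; tag = H(37 3a 3f b2 c1) = 37ec
m2: inner = H(5d 50 55 69) = b2 b9; tag = H(37 3a 3f b2 b9) = 2fec
m3: inner = H(5d 50 55 ca) = b2 1a; tag = H(37 3a 3f b2 1a) = 90ec
m4: inner = H(5d 50 55 f1) = b2 41; tag = H(37 3a 3f b2 41) = b7ec ← matches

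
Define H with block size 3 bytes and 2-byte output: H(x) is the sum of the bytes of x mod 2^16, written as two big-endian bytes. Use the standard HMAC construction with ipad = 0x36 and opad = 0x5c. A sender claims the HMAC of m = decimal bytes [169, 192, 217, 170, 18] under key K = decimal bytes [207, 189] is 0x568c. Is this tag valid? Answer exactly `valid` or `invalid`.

Key decimal bytes [207, 189] = cf bd is 2 bytes ≤ B = 3; zero-pad to 3 bytes: K' = cf bd 00.
K' ⊕ ipad = f9 8b 36; K' ⊕ opad = 93 e1 5c.
Inner hash: sum = 249+139+54+169+192+217+170+18 = 1208 → 04 b8.
Outer hash (recomputed tag): sum = 147+225+92+4+184 = 652 → 02 8c.
Recomputed tag = 028c; claimed = 568c → mismatch.

invalid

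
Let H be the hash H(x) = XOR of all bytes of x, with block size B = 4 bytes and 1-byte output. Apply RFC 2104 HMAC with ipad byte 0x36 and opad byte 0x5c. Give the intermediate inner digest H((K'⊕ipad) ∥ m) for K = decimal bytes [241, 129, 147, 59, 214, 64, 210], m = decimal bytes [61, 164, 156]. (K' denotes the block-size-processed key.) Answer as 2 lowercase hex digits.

99

Key decimal bytes [241, 129, 147, 59, 214, 64, 210] = f1 81 93 3b d6 40 d2 is 7 bytes > B = 4, so hash it first: H(key) = 9c, then zero-pad to 4 bytes: K' = 9c 00 00 00.
K' ⊕ ipad = aa 36 36 36.
Inner input = aa 36 36 36 ∥ 3d a4 9c.
Inner hash: XOR aa⊕36⊕36⊕36⊕3d⊕a4⊕9c = 99.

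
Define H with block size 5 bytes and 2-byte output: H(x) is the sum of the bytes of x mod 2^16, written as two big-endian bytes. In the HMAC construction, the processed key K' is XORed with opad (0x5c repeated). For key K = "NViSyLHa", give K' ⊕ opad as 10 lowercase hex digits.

5e925c5c5c

Key "NViSyLHa" = 4e 56 69 53 79 4c 48 61 is 8 bytes > B = 5, so hash it first: H(key) = 02 ce, then zero-pad to 5 bytes: K' = 02 ce 00 00 00.
XOR each byte with 0x5c: 02⊕5c=5e, ce⊕5c=92, 00⊕5c=5c, 00⊕5c=5c, 00⊕5c=5c.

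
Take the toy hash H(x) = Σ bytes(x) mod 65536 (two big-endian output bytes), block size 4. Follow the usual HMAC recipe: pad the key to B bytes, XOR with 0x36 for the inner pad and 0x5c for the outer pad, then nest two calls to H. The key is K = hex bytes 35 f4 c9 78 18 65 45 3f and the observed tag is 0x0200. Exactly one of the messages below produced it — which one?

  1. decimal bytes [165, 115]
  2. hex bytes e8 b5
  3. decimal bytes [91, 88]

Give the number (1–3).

Key hex bytes 35 f4 c9 78 18 65 45 3f is 8 bytes > B = 4, so hash it first: H(key) = 03 6b, then zero-pad to 4 bytes: K' = 03 6b 00 00.
K' ⊕ ipad = 35 5d 36 36; K' ⊕ opad = 5f 37 5c 5c.
m1: inner = H(35 5d 36 36 a5 73) = 02 16; tag = H(5f 37 5c 5c 02 16) = 0166
m2: inner = H(35 5d 36 36 e8 b5) = 02 9b; tag = H(5f 37 5c 5c 02 9b) = 01eb
m3: inner = H(35 5d 36 36 5b 58) = 01 b1; tag = H(5f 37 5c 5c 01 b1) = 0200 ← matches

3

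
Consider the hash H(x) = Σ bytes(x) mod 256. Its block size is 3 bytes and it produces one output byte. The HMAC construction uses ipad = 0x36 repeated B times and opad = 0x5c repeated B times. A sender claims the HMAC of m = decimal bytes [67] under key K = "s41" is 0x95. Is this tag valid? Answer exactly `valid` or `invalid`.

Key "s41" = 73 34 31 is exactly B = 3 bytes: K' = 73 34 31.
K' ⊕ ipad = 45 02 07; K' ⊕ opad = 2f 68 6d.
Inner hash: sum = 69+2+7+67 = 145 → 91.
Outer hash (recomputed tag): sum = 47+104+109+145 = 405; mod 256 = 149 → 95.
Recomputed tag = 95; claimed = 95 → match.

valid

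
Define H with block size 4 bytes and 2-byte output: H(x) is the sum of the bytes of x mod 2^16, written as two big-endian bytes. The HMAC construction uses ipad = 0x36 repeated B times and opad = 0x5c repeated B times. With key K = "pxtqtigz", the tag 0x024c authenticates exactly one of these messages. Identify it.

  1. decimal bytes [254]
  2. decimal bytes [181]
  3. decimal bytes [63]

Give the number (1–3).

1

Key "pxtqtigz" = 70 78 74 71 74 69 67 7a is 8 bytes > B = 4, so hash it first: H(key) = 03 8b, then zero-pad to 4 bytes: K' = 03 8b 00 00.
K' ⊕ ipad = 35 bd 36 36; K' ⊕ opad = 5f d7 5c 5c.
m1: inner = H(35 bd 36 36 fe) = 02 5c; tag = H(5f d7 5c 5c 02 5c) = 024c ← matches
m2: inner = H(35 bd 36 36 b5) = 02 13; tag = H(5f d7 5c 5c 02 13) = 0203
m3: inner = H(35 bd 36 36 3f) = 01 9d; tag = H(5f d7 5c 5c 01 9d) = 028c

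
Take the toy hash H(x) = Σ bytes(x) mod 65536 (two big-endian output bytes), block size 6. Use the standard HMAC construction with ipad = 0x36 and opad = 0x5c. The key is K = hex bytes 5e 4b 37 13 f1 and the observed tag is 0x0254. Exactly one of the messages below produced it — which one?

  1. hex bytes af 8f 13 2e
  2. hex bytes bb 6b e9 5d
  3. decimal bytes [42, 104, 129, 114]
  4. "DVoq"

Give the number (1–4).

Key hex bytes 5e 4b 37 13 f1 is 5 bytes ≤ B = 6; zero-pad to 6 bytes: K' = 5e 4b 37 13 f1 00.
K' ⊕ ipad = 68 7d 01 25 c7 36; K' ⊕ opad = 02 17 6b 4f ad 5c.
m1: inner = H(68 7d 01 25 c7 36 af 8f 13 2e) = 03 87; tag = H(02 17 6b 4f ad 5c 03 87) = 0266
m2: inner = H(68 7d 01 25 c7 36 bb 6b e9 5d) = 04 74; tag = H(02 17 6b 4f ad 5c 04 74) = 0254 ← matches
m3: inner = H(68 7d 01 25 c7 36 2a 68 81 72) = 03 8d; tag = H(02 17 6b 4f ad 5c 03 8d) = 026c
m4: inner = H(68 7d 01 25 c7 36 44 56 6f 71) = 03 82; tag = H(02 17 6b 4f ad 5c 03 82) = 0261

2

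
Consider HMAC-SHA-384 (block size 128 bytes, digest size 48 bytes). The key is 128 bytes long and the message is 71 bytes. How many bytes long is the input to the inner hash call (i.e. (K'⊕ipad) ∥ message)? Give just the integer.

199

Key is 128 ≤ 128 bytes, zero-padded: |K'| = 128.
Inner input = (K'⊕ipad) ∥ m → 128 + 71 = 199 bytes.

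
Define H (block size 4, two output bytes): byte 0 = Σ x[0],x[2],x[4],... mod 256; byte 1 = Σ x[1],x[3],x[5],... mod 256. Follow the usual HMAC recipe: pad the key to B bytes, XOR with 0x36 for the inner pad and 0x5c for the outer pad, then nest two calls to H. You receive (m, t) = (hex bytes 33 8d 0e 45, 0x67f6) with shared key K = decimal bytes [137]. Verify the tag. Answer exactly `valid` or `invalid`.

valid

Key decimal bytes [137] = 89 is 1 byte ≤ B = 4; zero-pad to 4 bytes: K' = 89 00 00 00.
K' ⊕ ipad = bf 36 36 36; K' ⊕ opad = d5 5c 5c 5c.
Inner hash: even-index sum = 310 mod 256 = 54; odd-index sum = 318 mod 256 = 62 → 36 3e.
Outer hash (recomputed tag): even-index sum = 359 mod 256 = 103; odd-index sum = 246 mod 256 = 246 → 67 f6.
Recomputed tag = 67f6; claimed = 67f6 → match.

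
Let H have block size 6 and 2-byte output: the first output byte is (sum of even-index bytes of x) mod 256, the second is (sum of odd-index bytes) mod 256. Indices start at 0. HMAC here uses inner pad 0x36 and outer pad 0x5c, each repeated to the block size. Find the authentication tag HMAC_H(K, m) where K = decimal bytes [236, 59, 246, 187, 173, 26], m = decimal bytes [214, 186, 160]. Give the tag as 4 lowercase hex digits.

Key decimal bytes [236, 59, 246, 187, 173, 26] = ec 3b f6 bb ad 1a is exactly B = 6 bytes: K' = ec 3b f6 bb ad 1a.
K' ⊕ ipad = da 0d c0 8d 9b 2c.  K' ⊕ opad = b0 67 aa e7 f1 46.
Inner input = (K'⊕ipad) ∥ m = da 0d c0 8d 9b 2c ∥ d6 ba a0.
Inner hash: even-index sum = 939 mod 256 = 171; odd-index sum = 384 mod 256 = 128 → ab 80.
Outer input = (K'⊕opad) ∥ inner = b0 67 aa e7 f1 46 ∥ ab 80.
Outer hash (tag): even-index sum = 758 mod 256 = 246; odd-index sum = 532 mod 256 = 20 → f6 14.

f614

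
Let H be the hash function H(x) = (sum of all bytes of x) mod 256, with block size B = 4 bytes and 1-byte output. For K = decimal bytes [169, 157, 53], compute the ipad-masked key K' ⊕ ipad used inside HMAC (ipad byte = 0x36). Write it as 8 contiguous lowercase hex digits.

Key decimal bytes [169, 157, 53] = a9 9d 35 is 3 bytes ≤ B = 4; zero-pad to 4 bytes: K' = a9 9d 35 00.
XOR each byte with 0x36: a9⊕36=9f, 9d⊕36=ab, 35⊕36=03, 00⊕36=36.

9fab0336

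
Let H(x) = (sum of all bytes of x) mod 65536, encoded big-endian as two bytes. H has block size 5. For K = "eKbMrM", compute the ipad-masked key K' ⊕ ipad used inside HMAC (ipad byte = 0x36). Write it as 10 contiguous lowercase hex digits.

Key "eKbMrM" = 65 4b 62 4d 72 4d is 6 bytes > B = 5, so hash it first: H(key) = 02 1e, then zero-pad to 5 bytes: K' = 02 1e 00 00 00.
XOR each byte with 0x36: 02⊕36=34, 1e⊕36=28, 00⊕36=36, 00⊕36=36, 00⊕36=36.

3428363636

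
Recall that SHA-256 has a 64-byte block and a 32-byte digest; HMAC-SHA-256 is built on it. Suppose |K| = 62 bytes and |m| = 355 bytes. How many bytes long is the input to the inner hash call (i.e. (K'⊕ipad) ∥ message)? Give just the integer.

419

Key is 62 ≤ 64 bytes, zero-padded: |K'| = 64.
Inner input = (K'⊕ipad) ∥ m → 64 + 355 = 419 bytes.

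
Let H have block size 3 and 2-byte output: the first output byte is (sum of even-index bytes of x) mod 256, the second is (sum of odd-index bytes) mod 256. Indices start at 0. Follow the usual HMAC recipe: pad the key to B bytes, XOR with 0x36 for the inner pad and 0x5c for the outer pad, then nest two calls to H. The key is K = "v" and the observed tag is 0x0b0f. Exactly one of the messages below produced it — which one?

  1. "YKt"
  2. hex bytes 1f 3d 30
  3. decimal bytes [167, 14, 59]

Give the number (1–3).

Key "v" = 76 is 1 byte ≤ B = 3; zero-pad to 3 bytes: K' = 76 00 00.
K' ⊕ ipad = 40 36 36; K' ⊕ opad = 2a 5c 5c.
m1: inner = H(40 36 36 59 4b 74) = c1 03; tag = H(2a 5c 5c c1 03) = 891d
m2: inner = H(40 36 36 1f 3d 30) = b3 85; tag = H(2a 5c 5c b3 85) = 0b0f ← matches
m3: inner = H(40 36 36 a7 0e 3b) = 84 18; tag = H(2a 5c 5c 84 18) = 9ee0

2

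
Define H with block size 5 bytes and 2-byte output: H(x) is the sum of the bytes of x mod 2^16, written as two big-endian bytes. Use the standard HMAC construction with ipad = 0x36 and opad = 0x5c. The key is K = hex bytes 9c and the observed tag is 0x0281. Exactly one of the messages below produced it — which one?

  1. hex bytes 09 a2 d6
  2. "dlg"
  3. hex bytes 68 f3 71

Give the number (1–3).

Key hex bytes 9c is 1 byte ≤ B = 5; zero-pad to 5 bytes: K' = 9c 00 00 00 00.
K' ⊕ ipad = aa 36 36 36 36; K' ⊕ opad = c0 5c 5c 5c 5c.
m1: inner = H(aa 36 36 36 36 09 a2 d6) = 03 03; tag = H(c0 5c 5c 5c 5c 03 03) = 0236
m2: inner = H(aa 36 36 36 36 64 6c 67) = 02 b9; tag = H(c0 5c 5c 5c 5c 02 b9) = 02eb
m3: inner = H(aa 36 36 36 36 68 f3 71) = 03 4e; tag = H(c0 5c 5c 5c 5c 03 4e) = 0281 ← matches

3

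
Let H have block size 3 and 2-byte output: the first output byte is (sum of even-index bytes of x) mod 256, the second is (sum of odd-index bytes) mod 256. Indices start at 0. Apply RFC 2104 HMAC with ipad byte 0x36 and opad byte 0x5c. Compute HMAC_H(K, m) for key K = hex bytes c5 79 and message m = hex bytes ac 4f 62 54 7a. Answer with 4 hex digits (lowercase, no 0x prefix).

ccf1

Key hex bytes c5 79 is 2 bytes ≤ B = 3; zero-pad to 3 bytes: K' = c5 79 00.
K' ⊕ ipad = f3 4f 36.  K' ⊕ opad = 99 25 5c.
Inner input = (K'⊕ipad) ∥ m = f3 4f 36 ∥ ac 4f 62 54 7a.
Inner hash: even-index sum = 460 mod 256 = 204; odd-index sum = 471 mod 256 = 215 → cc d7.
Outer input = (K'⊕opad) ∥ inner = 99 25 5c ∥ cc d7.
Outer hash (tag): even-index sum = 460 mod 256 = 204; odd-index sum = 241 mod 256 = 241 → cc f1.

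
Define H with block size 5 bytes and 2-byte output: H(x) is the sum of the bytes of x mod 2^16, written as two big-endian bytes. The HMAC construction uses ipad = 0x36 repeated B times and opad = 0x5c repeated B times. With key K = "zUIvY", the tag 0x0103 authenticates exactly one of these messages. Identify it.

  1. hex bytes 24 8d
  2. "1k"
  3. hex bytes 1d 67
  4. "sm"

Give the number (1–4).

Key "zUIvY" = 7a 55 49 76 59 is exactly B = 5 bytes: K' = 7a 55 49 76 59.
K' ⊕ ipad = 4c 63 7f 40 6f; K' ⊕ opad = 26 09 15 2a 05.
m1: inner = H(4c 63 7f 40 6f 24 8d) = 02 8e; tag = H(26 09 15 2a 05 02 8e) = 0103 ← matches
m2: inner = H(4c 63 7f 40 6f 31 6b) = 02 79; tag = H(26 09 15 2a 05 02 79) = 00ee
m3: inner = H(4c 63 7f 40 6f 1d 67) = 02 61; tag = H(26 09 15 2a 05 02 61) = 00d6
m4: inner = H(4c 63 7f 40 6f 73 6d) = 02 bd; tag = H(26 09 15 2a 05 02 bd) = 0132

1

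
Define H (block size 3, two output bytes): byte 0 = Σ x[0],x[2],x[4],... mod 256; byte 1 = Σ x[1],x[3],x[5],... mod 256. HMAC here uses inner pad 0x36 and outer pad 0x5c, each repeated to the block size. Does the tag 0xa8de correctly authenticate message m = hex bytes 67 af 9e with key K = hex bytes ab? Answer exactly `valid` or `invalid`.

Key hex bytes ab is 1 byte ≤ B = 3; zero-pad to 3 bytes: K' = ab 00 00.
K' ⊕ ipad = 9d 36 36; K' ⊕ opad = f7 5c 5c.
Inner hash: even-index sum = 386 mod 256 = 130; odd-index sum = 315 mod 256 = 59 → 82 3b.
Outer hash (recomputed tag): even-index sum = 398 mod 256 = 142; odd-index sum = 222 mod 256 = 222 → 8e de.
Recomputed tag = 8ede; claimed = a8de → mismatch.

invalid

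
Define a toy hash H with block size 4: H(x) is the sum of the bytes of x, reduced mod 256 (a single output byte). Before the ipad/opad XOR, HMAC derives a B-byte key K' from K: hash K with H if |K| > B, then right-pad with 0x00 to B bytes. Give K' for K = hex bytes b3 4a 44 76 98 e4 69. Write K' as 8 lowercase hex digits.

9c000000

|K| = 7 > B = 4, so first hash the key.
H(K): sum = 179+74+68+118+152+228+105 = 924; mod 256 = 156 → 9c.
Zero-pad H(K) = 9c to 4 bytes: K' = 9c 00 00 00.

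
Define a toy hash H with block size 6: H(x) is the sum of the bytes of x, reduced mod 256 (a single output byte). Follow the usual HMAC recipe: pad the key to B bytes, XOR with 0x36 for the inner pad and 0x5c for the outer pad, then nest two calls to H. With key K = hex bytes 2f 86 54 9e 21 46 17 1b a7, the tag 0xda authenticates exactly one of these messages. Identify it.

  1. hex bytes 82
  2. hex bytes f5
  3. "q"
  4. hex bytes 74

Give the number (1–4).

Key hex bytes 2f 86 54 9e 21 46 17 1b a7 is 9 bytes > B = 6, so hash it first: H(key) = e7, then zero-pad to 6 bytes: K' = e7 00 00 00 00 00.
K' ⊕ ipad = d1 36 36 36 36 36; K' ⊕ opad = bb 5c 5c 5c 5c 5c.
m1: inner = H(d1 36 36 36 36 36 82) = 61; tag = H(bb 5c 5c 5c 5c 5c 61) = e8
m2: inner = H(d1 36 36 36 36 36 f5) = d4; tag = H(bb 5c 5c 5c 5c 5c d4) = 5b
m3: inner = H(d1 36 36 36 36 36 71) = 50; tag = H(bb 5c 5c 5c 5c 5c 50) = d7
m4: inner = H(d1 36 36 36 36 36 74) = 53; tag = H(bb 5c 5c 5c 5c 5c 53) = da ← matches

4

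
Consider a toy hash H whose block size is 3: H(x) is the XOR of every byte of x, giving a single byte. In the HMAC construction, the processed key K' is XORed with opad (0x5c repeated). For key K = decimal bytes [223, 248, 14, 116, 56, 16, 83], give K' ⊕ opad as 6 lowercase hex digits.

7a5c5c

Key decimal bytes [223, 248, 14, 116, 56, 16, 83] = df f8 0e 74 38 10 53 is 7 bytes > B = 3, so hash it first: H(key) = 26, then zero-pad to 3 bytes: K' = 26 00 00.
XOR each byte with 0x5c: 26⊕5c=7a, 00⊕5c=5c, 00⊕5c=5c.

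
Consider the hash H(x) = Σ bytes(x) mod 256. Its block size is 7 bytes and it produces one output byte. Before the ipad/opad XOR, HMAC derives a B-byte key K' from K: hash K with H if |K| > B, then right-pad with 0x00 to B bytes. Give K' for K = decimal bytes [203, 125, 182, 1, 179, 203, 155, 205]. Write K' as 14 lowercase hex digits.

|K| = 8 > B = 7, so first hash the key.
H(K): sum = 203+125+182+1+179+203+155+205 = 1253; mod 256 = 229 → e5.
Zero-pad H(K) = e5 to 7 bytes: K' = e5 00 00 00 00 00 00.

e5000000000000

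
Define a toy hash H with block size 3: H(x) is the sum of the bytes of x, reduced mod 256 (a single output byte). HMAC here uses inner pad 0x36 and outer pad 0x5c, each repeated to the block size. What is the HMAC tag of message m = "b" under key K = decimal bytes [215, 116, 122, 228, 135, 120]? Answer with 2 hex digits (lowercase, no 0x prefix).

18

Key decimal bytes [215, 116, 122, 228, 135, 120] = d7 74 7a e4 87 78 is 6 bytes > B = 3, so hash it first: H(key) = a8, then zero-pad to 3 bytes: K' = a8 00 00.
K' ⊕ ipad = 9e 36 36.  K' ⊕ opad = f4 5c 5c.
Inner input = (K'⊕ipad) ∥ m = 9e 36 36 ∥ 62.
Inner hash: sum = 158+54+54+98 = 364; mod 256 = 108 → 6c.
Outer input = (K'⊕opad) ∥ inner = f4 5c 5c ∥ 6c.
Outer hash (tag): sum = 244+92+92+108 = 536; mod 256 = 24 → 18.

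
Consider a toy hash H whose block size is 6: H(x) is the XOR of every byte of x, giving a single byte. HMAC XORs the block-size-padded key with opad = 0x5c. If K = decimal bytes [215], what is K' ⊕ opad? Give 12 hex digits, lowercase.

Key decimal bytes [215] = d7 is 1 byte ≤ B = 6; zero-pad to 6 bytes: K' = d7 00 00 00 00 00.
XOR each byte with 0x5c: d7⊕5c=8b, 00⊕5c=5c, 00⊕5c=5c, 00⊕5c=5c, 00⊕5c=5c, 00⊕5c=5c.

8b5c5c5c5c5c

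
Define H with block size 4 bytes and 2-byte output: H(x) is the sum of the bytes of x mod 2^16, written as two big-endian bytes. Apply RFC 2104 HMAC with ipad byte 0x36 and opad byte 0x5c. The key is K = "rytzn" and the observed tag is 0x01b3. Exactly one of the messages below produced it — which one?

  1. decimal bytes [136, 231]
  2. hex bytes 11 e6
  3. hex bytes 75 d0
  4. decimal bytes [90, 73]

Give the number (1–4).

1

Key "rytzn" = 72 79 74 7a 6e is 5 bytes > B = 4, so hash it first: H(key) = 02 47, then zero-pad to 4 bytes: K' = 02 47 00 00.
K' ⊕ ipad = 34 71 36 36; K' ⊕ opad = 5e 1b 5c 5c.
m1: inner = H(34 71 36 36 88 e7) = 02 80; tag = H(5e 1b 5c 5c 02 80) = 01b3 ← matches
m2: inner = H(34 71 36 36 11 e6) = 02 08; tag = H(5e 1b 5c 5c 02 08) = 013b
m3: inner = H(34 71 36 36 75 d0) = 02 56; tag = H(5e 1b 5c 5c 02 56) = 0189
m4: inner = H(34 71 36 36 5a 49) = 01 b4; tag = H(5e 1b 5c 5c 01 b4) = 01e6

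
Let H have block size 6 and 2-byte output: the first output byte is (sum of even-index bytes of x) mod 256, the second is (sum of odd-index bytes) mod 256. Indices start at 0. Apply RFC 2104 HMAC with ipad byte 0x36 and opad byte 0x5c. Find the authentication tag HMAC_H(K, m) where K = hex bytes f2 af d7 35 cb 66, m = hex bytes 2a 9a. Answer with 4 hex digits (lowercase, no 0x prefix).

9c1c

Key hex bytes f2 af d7 35 cb 66 is exactly B = 6 bytes: K' = f2 af d7 35 cb 66.
K' ⊕ ipad = c4 99 e1 03 fd 50.  K' ⊕ opad = ae f3 8b 69 97 3a.
Inner input = (K'⊕ipad) ∥ m = c4 99 e1 03 fd 50 ∥ 2a 9a.
Inner hash: even-index sum = 716 mod 256 = 204; odd-index sum = 390 mod 256 = 134 → cc 86.
Outer input = (K'⊕opad) ∥ inner = ae f3 8b 69 97 3a ∥ cc 86.
Outer hash (tag): even-index sum = 668 mod 256 = 156; odd-index sum = 540 mod 256 = 28 → 9c 1c.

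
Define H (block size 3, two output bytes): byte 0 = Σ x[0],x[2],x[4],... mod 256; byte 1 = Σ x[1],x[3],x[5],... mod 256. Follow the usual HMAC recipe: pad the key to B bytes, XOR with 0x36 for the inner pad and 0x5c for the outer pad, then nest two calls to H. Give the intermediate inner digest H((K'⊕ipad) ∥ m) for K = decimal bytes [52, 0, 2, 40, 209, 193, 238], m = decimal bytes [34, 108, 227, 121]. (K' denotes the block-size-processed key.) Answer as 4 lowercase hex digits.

Key decimal bytes [52, 0, 2, 40, 209, 193, 238] = 34 00 02 28 d1 c1 ee is 7 bytes > B = 3, so hash it first: H(key) = f5 e9, then zero-pad to 3 bytes: K' = f5 e9 00.
K' ⊕ ipad = c3 df 36.
Inner input = c3 df 36 ∥ 22 6c e3 79.
Inner hash: even-index sum = 478 mod 256 = 222; odd-index sum = 484 mod 256 = 228 → de e4.

dee4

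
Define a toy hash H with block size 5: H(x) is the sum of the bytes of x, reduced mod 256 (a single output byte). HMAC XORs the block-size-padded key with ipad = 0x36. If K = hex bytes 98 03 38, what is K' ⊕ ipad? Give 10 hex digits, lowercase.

ae350e3636

Key hex bytes 98 03 38 is 3 bytes ≤ B = 5; zero-pad to 5 bytes: K' = 98 03 38 00 00.
XOR each byte with 0x36: 98⊕36=ae, 03⊕36=35, 38⊕36=0e, 00⊕36=36, 00⊕36=36.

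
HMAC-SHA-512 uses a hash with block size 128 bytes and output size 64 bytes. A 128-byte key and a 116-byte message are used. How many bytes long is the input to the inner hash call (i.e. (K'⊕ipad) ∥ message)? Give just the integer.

Key is 128 ≤ 128 bytes, zero-padded: |K'| = 128.
Inner input = (K'⊕ipad) ∥ m → 128 + 116 = 244 bytes.

244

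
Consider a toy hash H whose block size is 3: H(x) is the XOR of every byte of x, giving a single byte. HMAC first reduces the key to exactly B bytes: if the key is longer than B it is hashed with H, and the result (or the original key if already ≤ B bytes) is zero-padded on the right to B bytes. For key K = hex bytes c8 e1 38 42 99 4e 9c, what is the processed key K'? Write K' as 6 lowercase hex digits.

180000

|K| = 7 > B = 3, so first hash the key.
H(K): XOR c8⊕e1⊕38⊕42⊕99⊕4e⊕9c = 18.
Zero-pad H(K) = 18 to 3 bytes: K' = 18 00 00.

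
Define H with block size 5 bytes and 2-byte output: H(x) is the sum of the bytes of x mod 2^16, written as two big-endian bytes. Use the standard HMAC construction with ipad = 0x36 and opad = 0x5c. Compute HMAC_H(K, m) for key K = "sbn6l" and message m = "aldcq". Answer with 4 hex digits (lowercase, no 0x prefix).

018c

Key "sbn6l" = 73 62 6e 36 6c is exactly B = 5 bytes: K' = 73 62 6e 36 6c.
K' ⊕ ipad = 45 54 58 00 5a.  K' ⊕ opad = 2f 3e 32 6a 30.
Inner input = (K'⊕ipad) ∥ m = 45 54 58 00 5a ∥ 61 6c 64 63 71.
Inner hash: sum = 69+84+88+0+90+97+108+100+99+113 = 848 → 03 50.
Outer input = (K'⊕opad) ∥ inner = 2f 3e 32 6a 30 ∥ 03 50.
Outer hash (tag): sum = 47+62+50+106+48+3+80 = 396 → 01 8c.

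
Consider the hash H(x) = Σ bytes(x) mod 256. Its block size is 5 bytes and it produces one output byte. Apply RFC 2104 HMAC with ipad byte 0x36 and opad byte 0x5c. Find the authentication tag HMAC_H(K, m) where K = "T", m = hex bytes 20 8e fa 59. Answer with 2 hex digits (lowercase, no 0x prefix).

b3

Key "T" = 54 is 1 byte ≤ B = 5; zero-pad to 5 bytes: K' = 54 00 00 00 00.
K' ⊕ ipad = 62 36 36 36 36.  K' ⊕ opad = 08 5c 5c 5c 5c.
Inner input = (K'⊕ipad) ∥ m = 62 36 36 36 36 ∥ 20 8e fa 59.
Inner hash: sum = 98+54+54+54+54+32+142+250+89 = 827; mod 256 = 59 → 3b.
Outer input = (K'⊕opad) ∥ inner = 08 5c 5c 5c 5c ∥ 3b.
Outer hash (tag): sum = 8+92+92+92+92+59 = 435; mod 256 = 179 → b3.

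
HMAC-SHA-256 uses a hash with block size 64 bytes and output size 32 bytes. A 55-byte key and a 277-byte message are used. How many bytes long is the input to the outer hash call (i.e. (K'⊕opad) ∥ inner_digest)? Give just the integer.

96

Key is 55 ≤ 64 bytes, zero-padded: |K'| = 64.
Outer input = (K'⊕opad) ∥ H(inner) → 64 + 32 = 96 bytes.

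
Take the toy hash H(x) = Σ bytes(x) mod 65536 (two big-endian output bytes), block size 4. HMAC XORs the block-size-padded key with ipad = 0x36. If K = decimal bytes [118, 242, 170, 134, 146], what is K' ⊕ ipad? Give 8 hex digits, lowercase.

Key decimal bytes [118, 242, 170, 134, 146] = 76 f2 aa 86 92 is 5 bytes > B = 4, so hash it first: H(key) = 03 2a, then zero-pad to 4 bytes: K' = 03 2a 00 00.
XOR each byte with 0x36: 03⊕36=35, 2a⊕36=1c, 00⊕36=36, 00⊕36=36.

351c3636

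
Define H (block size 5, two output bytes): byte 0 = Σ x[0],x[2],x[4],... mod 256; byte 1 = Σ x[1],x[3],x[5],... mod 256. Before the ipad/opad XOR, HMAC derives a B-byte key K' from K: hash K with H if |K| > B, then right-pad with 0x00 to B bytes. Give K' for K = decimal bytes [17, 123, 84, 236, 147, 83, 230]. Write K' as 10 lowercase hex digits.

|K| = 7 > B = 5, so first hash the key.
H(K): even-index sum = 478 mod 256 = 222; odd-index sum = 442 mod 256 = 186 → de ba.
Zero-pad H(K) = de ba to 5 bytes: K' = de ba 00 00 00.

deba000000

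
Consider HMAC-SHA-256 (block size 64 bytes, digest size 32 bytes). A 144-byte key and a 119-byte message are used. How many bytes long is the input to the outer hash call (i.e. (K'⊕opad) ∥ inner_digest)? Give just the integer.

Key is 144 > 64 bytes, so it is hashed to 32 bytes then zero-padded to 64: |K'| = 64.
Outer input = (K'⊕opad) ∥ H(inner) → 64 + 32 = 96 bytes.

96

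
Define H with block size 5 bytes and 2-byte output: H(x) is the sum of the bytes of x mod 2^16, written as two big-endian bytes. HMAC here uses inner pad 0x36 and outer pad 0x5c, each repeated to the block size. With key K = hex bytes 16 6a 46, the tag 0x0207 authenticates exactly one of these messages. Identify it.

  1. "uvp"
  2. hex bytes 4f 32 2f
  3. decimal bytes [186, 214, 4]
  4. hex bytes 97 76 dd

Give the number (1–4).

1

Key hex bytes 16 6a 46 is 3 bytes ≤ B = 5; zero-pad to 5 bytes: K' = 16 6a 46 00 00.
K' ⊕ ipad = 20 5c 70 36 36; K' ⊕ opad = 4a 36 1a 5c 5c.
m1: inner = H(20 5c 70 36 36 75 76 70) = 02 b3; tag = H(4a 36 1a 5c 5c 02 b3) = 0207 ← matches
m2: inner = H(20 5c 70 36 36 4f 32 2f) = 02 08; tag = H(4a 36 1a 5c 5c 02 08) = 015c
m3: inner = H(20 5c 70 36 36 ba d6 04) = 02 ec; tag = H(4a 36 1a 5c 5c 02 ec) = 0240
m4: inner = H(20 5c 70 36 36 97 76 dd) = 03 42; tag = H(4a 36 1a 5c 5c 03 42) = 0197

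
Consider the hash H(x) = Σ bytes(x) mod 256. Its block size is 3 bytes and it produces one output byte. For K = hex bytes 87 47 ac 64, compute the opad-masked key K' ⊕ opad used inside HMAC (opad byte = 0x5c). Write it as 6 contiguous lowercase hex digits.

825c5c

Key hex bytes 87 47 ac 64 is 4 bytes > B = 3, so hash it first: H(key) = de, then zero-pad to 3 bytes: K' = de 00 00.
XOR each byte with 0x5c: de⊕5c=82, 00⊕5c=5c, 00⊕5c=5c.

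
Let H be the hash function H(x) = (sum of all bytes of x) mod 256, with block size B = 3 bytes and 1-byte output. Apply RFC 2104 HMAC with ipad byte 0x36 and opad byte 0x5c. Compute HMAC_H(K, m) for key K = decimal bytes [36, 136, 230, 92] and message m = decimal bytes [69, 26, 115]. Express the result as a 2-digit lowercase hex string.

80

Key decimal bytes [36, 136, 230, 92] = 24 88 e6 5c is 4 bytes > B = 3, so hash it first: H(key) = ee, then zero-pad to 3 bytes: K' = ee 00 00.
K' ⊕ ipad = d8 36 36.  K' ⊕ opad = b2 5c 5c.
Inner input = (K'⊕ipad) ∥ m = d8 36 36 ∥ 45 1a 73.
Inner hash: sum = 216+54+54+69+26+115 = 534; mod 256 = 22 → 16.
Outer input = (K'⊕opad) ∥ inner = b2 5c 5c ∥ 16.
Outer hash (tag): sum = 178+92+92+22 = 384; mod 256 = 128 → 80.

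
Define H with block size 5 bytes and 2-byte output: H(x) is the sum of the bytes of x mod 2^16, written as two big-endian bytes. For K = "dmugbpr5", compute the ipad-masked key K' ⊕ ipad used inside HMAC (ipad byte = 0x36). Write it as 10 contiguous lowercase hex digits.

Key "dmugbpr5" = 64 6d 75 67 62 70 72 35 is 8 bytes > B = 5, so hash it first: H(key) = 03 26, then zero-pad to 5 bytes: K' = 03 26 00 00 00.
XOR each byte with 0x36: 03⊕36=35, 26⊕36=10, 00⊕36=36, 00⊕36=36, 00⊕36=36.

3510363636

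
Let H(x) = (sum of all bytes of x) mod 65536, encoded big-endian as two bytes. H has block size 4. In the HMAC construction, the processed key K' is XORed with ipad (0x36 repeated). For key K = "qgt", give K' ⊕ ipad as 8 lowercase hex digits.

Key "qgt" = 71 67 74 is 3 bytes ≤ B = 4; zero-pad to 4 bytes: K' = 71 67 74 00.
XOR each byte with 0x36: 71⊕36=47, 67⊕36=51, 74⊕36=42, 00⊕36=36.

47514236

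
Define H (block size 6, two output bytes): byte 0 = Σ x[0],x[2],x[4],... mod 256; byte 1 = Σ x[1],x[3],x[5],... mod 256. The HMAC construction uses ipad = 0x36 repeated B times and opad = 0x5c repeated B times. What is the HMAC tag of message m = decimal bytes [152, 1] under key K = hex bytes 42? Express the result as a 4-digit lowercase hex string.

4eb7

Key hex bytes 42 is 1 byte ≤ B = 6; zero-pad to 6 bytes: K' = 42 00 00 00 00 00.
K' ⊕ ipad = 74 36 36 36 36 36.  K' ⊕ opad = 1e 5c 5c 5c 5c 5c.
Inner input = (K'⊕ipad) ∥ m = 74 36 36 36 36 36 ∥ 98 01.
Inner hash: even-index sum = 376 mod 256 = 120; odd-index sum = 163 mod 256 = 163 → 78 a3.
Outer input = (K'⊕opad) ∥ inner = 1e 5c 5c 5c 5c 5c ∥ 78 a3.
Outer hash (tag): even-index sum = 334 mod 256 = 78; odd-index sum = 439 mod 256 = 183 → 4e b7.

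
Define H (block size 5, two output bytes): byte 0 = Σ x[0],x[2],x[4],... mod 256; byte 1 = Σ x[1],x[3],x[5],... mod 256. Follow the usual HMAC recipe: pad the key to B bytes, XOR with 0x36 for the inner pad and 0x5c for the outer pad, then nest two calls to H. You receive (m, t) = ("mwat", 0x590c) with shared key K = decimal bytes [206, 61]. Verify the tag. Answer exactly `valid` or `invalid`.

valid

Key decimal bytes [206, 61] = ce 3d is 2 bytes ≤ B = 5; zero-pad to 5 bytes: K' = ce 3d 00 00 00.
K' ⊕ ipad = f8 0b 36 36 36; K' ⊕ opad = 92 61 5c 5c 5c.
Inner hash: even-index sum = 591 mod 256 = 79; odd-index sum = 271 mod 256 = 15 → 4f 0f.
Outer hash (recomputed tag): even-index sum = 345 mod 256 = 89; odd-index sum = 268 mod 256 = 12 → 59 0c.
Recomputed tag = 590c; claimed = 590c → match.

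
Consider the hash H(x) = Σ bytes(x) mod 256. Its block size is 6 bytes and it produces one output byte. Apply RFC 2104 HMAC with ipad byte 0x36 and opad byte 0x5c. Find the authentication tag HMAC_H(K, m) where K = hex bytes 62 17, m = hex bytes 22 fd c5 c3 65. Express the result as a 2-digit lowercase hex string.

52

Key hex bytes 62 17 is 2 bytes ≤ B = 6; zero-pad to 6 bytes: K' = 62 17 00 00 00 00.
K' ⊕ ipad = 54 21 36 36 36 36.  K' ⊕ opad = 3e 4b 5c 5c 5c 5c.
Inner input = (K'⊕ipad) ∥ m = 54 21 36 36 36 36 ∥ 22 fd c5 c3 65.
Inner hash: sum = 84+33+54+54+54+54+34+253+197+195+101 = 1113; mod 256 = 89 → 59.
Outer input = (K'⊕opad) ∥ inner = 3e 4b 5c 5c 5c 5c ∥ 59.
Outer hash (tag): sum = 62+75+92+92+92+92+89 = 594; mod 256 = 82 → 52.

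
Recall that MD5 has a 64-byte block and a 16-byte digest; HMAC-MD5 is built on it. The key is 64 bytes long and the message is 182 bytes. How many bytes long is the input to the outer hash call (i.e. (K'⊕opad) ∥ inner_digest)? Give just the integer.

Key is 64 ≤ 64 bytes, zero-padded: |K'| = 64.
Outer input = (K'⊕opad) ∥ H(inner) → 64 + 16 = 80 bytes.

80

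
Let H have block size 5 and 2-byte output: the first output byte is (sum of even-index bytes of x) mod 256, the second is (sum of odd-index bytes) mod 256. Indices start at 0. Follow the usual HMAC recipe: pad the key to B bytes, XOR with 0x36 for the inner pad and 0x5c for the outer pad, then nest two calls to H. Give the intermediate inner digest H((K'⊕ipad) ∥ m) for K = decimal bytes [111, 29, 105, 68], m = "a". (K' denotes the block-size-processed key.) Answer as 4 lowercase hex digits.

Key decimal bytes [111, 29, 105, 68] = 6f 1d 69 44 is 4 bytes ≤ B = 5; zero-pad to 5 bytes: K' = 6f 1d 69 44 00.
K' ⊕ ipad = 59 2b 5f 72 36.
Inner input = 59 2b 5f 72 36 ∥ 61.
Inner hash: even-index sum = 238 mod 256 = 238; odd-index sum = 254 mod 256 = 254 → ee fe.

eefe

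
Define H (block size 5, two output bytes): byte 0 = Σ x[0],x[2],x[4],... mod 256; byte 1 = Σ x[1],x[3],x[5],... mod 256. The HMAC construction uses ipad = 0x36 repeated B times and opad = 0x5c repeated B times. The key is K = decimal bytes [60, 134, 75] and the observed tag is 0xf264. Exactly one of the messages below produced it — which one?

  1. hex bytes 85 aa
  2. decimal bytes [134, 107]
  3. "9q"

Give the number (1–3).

3

Key decimal bytes [60, 134, 75] = 3c 86 4b is 3 bytes ≤ B = 5; zero-pad to 5 bytes: K' = 3c 86 4b 00 00.
K' ⊕ ipad = 0a b0 7d 36 36; K' ⊕ opad = 60 da 17 5c 5c.
m1: inner = H(0a b0 7d 36 36 85 aa) = 67 6b; tag = H(60 da 17 5c 5c 67 6b) = 3e9d
m2: inner = H(0a b0 7d 36 36 86 6b) = 28 6c; tag = H(60 da 17 5c 5c 28 6c) = 3f5e
m3: inner = H(0a b0 7d 36 36 39 71) = 2e 1f; tag = H(60 da 17 5c 5c 2e 1f) = f264 ← matches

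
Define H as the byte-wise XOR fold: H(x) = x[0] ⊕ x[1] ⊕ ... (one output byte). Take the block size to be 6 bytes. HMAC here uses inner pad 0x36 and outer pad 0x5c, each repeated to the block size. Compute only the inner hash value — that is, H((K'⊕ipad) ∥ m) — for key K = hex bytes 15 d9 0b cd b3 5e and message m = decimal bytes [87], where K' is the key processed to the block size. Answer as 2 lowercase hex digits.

Key hex bytes 15 d9 0b cd b3 5e is exactly B = 6 bytes: K' = 15 d9 0b cd b3 5e.
K' ⊕ ipad = 23 ef 3d fb 85 68.
Inner input = 23 ef 3d fb 85 68 ∥ 57.
Inner hash: XOR 23⊕ef⊕3d⊕fb⊕85⊕68⊕57 = b0.

b0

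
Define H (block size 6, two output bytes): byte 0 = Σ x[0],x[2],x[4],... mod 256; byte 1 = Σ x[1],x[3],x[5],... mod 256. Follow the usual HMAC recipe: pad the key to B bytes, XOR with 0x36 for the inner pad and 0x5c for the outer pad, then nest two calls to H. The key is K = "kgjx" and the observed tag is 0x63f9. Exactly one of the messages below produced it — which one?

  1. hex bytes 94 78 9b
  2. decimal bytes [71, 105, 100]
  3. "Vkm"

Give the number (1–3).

2

Key "kgjx" = 6b 67 6a 78 is 4 bytes ≤ B = 6; zero-pad to 6 bytes: K' = 6b 67 6a 78 00 00.
K' ⊕ ipad = 5d 51 5c 4e 36 36; K' ⊕ opad = 37 3b 36 24 5c 5c.
m1: inner = H(5d 51 5c 4e 36 36 94 78 9b) = 1e 4d; tag = H(37 3b 36 24 5c 5c 1e 4d) = e708
m2: inner = H(5d 51 5c 4e 36 36 47 69 64) = 9a 3e; tag = H(37 3b 36 24 5c 5c 9a 3e) = 63f9 ← matches
m3: inner = H(5d 51 5c 4e 36 36 56 6b 6d) = b2 40; tag = H(37 3b 36 24 5c 5c b2 40) = 7bfb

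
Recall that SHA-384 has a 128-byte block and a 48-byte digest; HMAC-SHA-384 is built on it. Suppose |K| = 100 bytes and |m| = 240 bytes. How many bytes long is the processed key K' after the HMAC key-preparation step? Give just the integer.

Key is 100 ≤ 128 bytes, zero-padded: |K'| = 128.

128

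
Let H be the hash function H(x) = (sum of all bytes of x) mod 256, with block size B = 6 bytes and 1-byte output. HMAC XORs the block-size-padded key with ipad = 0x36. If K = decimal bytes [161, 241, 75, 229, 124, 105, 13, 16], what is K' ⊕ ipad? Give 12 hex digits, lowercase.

f23636363636

Key decimal bytes [161, 241, 75, 229, 124, 105, 13, 16] = a1 f1 4b e5 7c 69 0d 10 is 8 bytes > B = 6, so hash it first: H(key) = c4, then zero-pad to 6 bytes: K' = c4 00 00 00 00 00.
XOR each byte with 0x36: c4⊕36=f2, 00⊕36=36, 00⊕36=36, 00⊕36=36, 00⊕36=36, 00⊕36=36.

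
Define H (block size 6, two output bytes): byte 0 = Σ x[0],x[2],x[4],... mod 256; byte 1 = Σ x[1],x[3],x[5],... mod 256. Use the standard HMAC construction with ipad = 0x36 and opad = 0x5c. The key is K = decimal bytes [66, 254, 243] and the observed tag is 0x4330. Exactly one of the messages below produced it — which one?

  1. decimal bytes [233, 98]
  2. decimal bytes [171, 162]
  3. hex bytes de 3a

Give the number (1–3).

2

Key decimal bytes [66, 254, 243] = 42 fe f3 is 3 bytes ≤ B = 6; zero-pad to 6 bytes: K' = 42 fe f3 00 00 00.
K' ⊕ ipad = 74 c8 c5 36 36 36; K' ⊕ opad = 1e a2 af 5c 5c 5c.
m1: inner = H(74 c8 c5 36 36 36 e9 62) = 58 96; tag = H(1e a2 af 5c 5c 5c 58 96) = 81f0
m2: inner = H(74 c8 c5 36 36 36 ab a2) = 1a d6; tag = H(1e a2 af 5c 5c 5c 1a d6) = 4330 ← matches
m3: inner = H(74 c8 c5 36 36 36 de 3a) = 4d 6e; tag = H(1e a2 af 5c 5c 5c 4d 6e) = 76c8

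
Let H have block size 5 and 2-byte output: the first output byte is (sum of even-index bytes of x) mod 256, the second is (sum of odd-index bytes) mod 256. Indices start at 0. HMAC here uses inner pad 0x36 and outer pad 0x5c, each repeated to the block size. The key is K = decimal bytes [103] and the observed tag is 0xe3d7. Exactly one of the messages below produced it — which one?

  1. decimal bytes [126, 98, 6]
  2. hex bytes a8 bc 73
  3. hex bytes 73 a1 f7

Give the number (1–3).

Key decimal bytes [103] = 67 is 1 byte ≤ B = 5; zero-pad to 5 bytes: K' = 67 00 00 00 00.
K' ⊕ ipad = 51 36 36 36 36; K' ⊕ opad = 3b 5c 5c 5c 5c.
m1: inner = H(51 36 36 36 36 7e 62 06) = 1f f0; tag = H(3b 5c 5c 5c 5c 1f f0) = e3d7 ← matches
m2: inner = H(51 36 36 36 36 a8 bc 73) = 79 87; tag = H(3b 5c 5c 5c 5c 79 87) = 7a31
m3: inner = H(51 36 36 36 36 73 a1 f7) = 5e d6; tag = H(3b 5c 5c 5c 5c 5e d6) = c916

1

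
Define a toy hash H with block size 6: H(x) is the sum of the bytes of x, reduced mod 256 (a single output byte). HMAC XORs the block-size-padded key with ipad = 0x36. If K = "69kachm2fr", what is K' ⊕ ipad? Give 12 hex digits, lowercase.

4b3636363636

Key "69kachm2fr" = 36 39 6b 61 63 68 6d 32 66 72 is 10 bytes > B = 6, so hash it first: H(key) = 7d, then zero-pad to 6 bytes: K' = 7d 00 00 00 00 00.
XOR each byte with 0x36: 7d⊕36=4b, 00⊕36=36, 00⊕36=36, 00⊕36=36, 00⊕36=36, 00⊕36=36.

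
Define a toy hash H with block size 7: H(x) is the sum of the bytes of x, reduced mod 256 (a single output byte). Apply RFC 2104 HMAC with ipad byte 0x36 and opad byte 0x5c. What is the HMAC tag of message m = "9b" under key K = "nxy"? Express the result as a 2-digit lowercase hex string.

53

Key "nxy" = 6e 78 79 is 3 bytes ≤ B = 7; zero-pad to 7 bytes: K' = 6e 78 79 00 00 00 00.
K' ⊕ ipad = 58 4e 4f 36 36 36 36.  K' ⊕ opad = 32 24 25 5c 5c 5c 5c.
Inner input = (K'⊕ipad) ∥ m = 58 4e 4f 36 36 36 36 ∥ 39 62.
Inner hash: sum = 88+78+79+54+54+54+54+57+98 = 616; mod 256 = 104 → 68.
Outer input = (K'⊕opad) ∥ inner = 32 24 25 5c 5c 5c 5c ∥ 68.
Outer hash (tag): sum = 50+36+37+92+92+92+92+104 = 595; mod 256 = 83 → 53.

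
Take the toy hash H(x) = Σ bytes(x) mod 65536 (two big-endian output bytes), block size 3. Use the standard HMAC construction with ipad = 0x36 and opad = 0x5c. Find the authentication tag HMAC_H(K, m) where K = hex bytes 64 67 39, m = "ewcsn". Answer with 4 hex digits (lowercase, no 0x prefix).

Key hex bytes 64 67 39 is exactly B = 3 bytes: K' = 64 67 39.
K' ⊕ ipad = 52 51 0f.  K' ⊕ opad = 38 3b 65.
Inner input = (K'⊕ipad) ∥ m = 52 51 0f ∥ 65 77 63 73 6e.
Inner hash: sum = 82+81+15+101+119+99+115+110 = 722 → 02 d2.
Outer input = (K'⊕opad) ∥ inner = 38 3b 65 ∥ 02 d2.
Outer hash (tag): sum = 56+59+101+2+210 = 428 → 01 ac.

01ac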